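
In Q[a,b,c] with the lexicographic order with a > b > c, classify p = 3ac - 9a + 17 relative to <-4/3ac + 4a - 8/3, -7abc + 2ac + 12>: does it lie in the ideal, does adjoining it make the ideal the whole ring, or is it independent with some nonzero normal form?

Adjoining 3ac - 9a + 17 makes the ideal the whole ring: the system is inconsistent.

First compute the reduced Gröbner basis of I by Buchberger's algorithm.
f_1 = -4/3ac + 4a - 8/3, LT = ac.
f_2 = -7abc + 2ac + 12, LT = abc.

S(f_1,f_2): lcm = abc. S = -3ab + 2/7ac + 2b + 12/7.
  reduce S modulo (f_1, f_2):
  remainder -3ab + 6/7a + 2b + 8/7 ≠ 0; add h_3 = -3ab + 6/7a + 2b + 8/7 to the basis.

S(f_1,h_3): lcm = abc. S = -3ab + 2/7ac + 2/3bc + 2b + 8/21c.
  reduce S modulo (f_1, f_2, h_3):
  remainder 2/3bc + 8/21c - 12/7 ≠ 0; add h_4 = 2/3bc + 8/21c - 12/7 to the basis.

The other S-polynomials (S(f_2,h_3), S(f_1,h_4), S(f_2,h_4), S(h_3,h_4)) all reduce to 0 modulo the current basis, so we have a Gröbner basis.
Inter-reduce: drop elements whose leading term is divisible by another's, tail-reduce, and make monic.
Reduced Gröbner basis: {ab - 2/7a - 2/3b - 8/21, ac - 3a + 2, bc + 4/7c - 18/7}.
Label its elements g_1 = ab - 2/7a - 2/3b - 8/21, g_2 = ac - 3a + 2, g_3 = bc + 4/7c - 18/7.

Reduce p = 3ac - 9a + 17 modulo G:
  leading term ac: subtract (3)·g_2 from 3ac - 9a + 17 → 11
  leading term 1: no divisor's leading term divides it; move 11 to the remainder.
  normal form = 11.
The normal form is nonzero, so p ∉ I. Since p minus its normal form lies in I, I + (p) = I + (r) where r = 11; decide whether this ideal is the whole ring.
Here r = 11 is a nonzero constant, hence a unit: 1 ∈ I + (p), the Gröbner basis of I + (p) is {1}, and the enlarged system has no common solution — adjoining p is inconsistent.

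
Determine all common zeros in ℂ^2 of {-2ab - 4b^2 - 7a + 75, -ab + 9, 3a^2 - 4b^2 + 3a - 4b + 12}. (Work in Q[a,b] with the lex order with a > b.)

Compute a lex Gröbner basis by Buchberger's algorithm.
f_1 = -2ab - 7a - 4b^2 + 75, LT = ab.
f_2 = -ab + 9, LT = ab.
f_3 = 3a^2 + 3a - 4b^2 - 4b + 12, LT = a^2.

S(f_1,f_2): lcm = ab. S = 7/2a + 2b^2 - 57/2.
  reduce S modulo (f_1, f_2, f_3):
  remainder 7/2a + 2b^2 - 57/2 ≠ 0; add h_4 = 7/2a + 2b^2 - 57/2 to the basis.

S(f_1,f_3): lcm = a^2b. S = 7/2a^2 + 2ab^2 - ab - 75/2a + 4/3b^3 + 4/3b^2 - 4b.
  reduce S modulo (f_1, f_2, f_3, h_4):
  remainder -8/3b^3 + 206/7b^2 + 227/3b - 2939/7 ≠ 0; add h_5 = -8/3b^3 + 206/7b^2 + 227/3b - 2939/7 to the basis.

S(f_2,f_3): lcm = a^2b. S = -ab - 9a + 4/3b^3 + 4/3b^2 - 4b.
  reduce S modulo (f_1, f_2, f_3, h_4, h_5):
  remainder 445/21b^2 + 203/6b - 4091/14 ≠ 0; add h_6 = 445/21b^2 + 203/6b - 4091/14 to the basis.

S(f_1,h_4): lcm = ab. S = 7/2a - 4/7b^3 + 2b^2 + 57/7b - 75/2.
  reduce S modulo (f_1, f_2, f_3, h_4, h_5, h_6):
  remainder 6221/3115b - 18663/3115 ≠ 0; add h_7 = 6221/3115b - 18663/3115 to the basis.

The other S-polynomials (S(f_2,h_4), S(f_3,h_4), S(f_1,h_5), S(f_2,h_5), S(f_3,h_5), S(h_4,h_5), S(f_1,h_6), S(f_2,h_6), S(f_3,h_6), S(h_4,h_6), S(h_5,h_6), S(f_1,h_7), S(f_2,h_7), S(f_3,h_7), S(h_4,h_7), S(h_5,h_7), S(h_6,h_7)) all reduce to 0 modulo the current basis, so we have a Gröbner basis.
Inter-reduce: drop elements whose leading term is divisible by another's, tail-reduce, and make monic.
Reduced Gröbner basis: {a - 3, b - 3}.

A lex Gröbner basis eliminates variables successively. Here b - 3 depends only on b, with roots {3}; lifting each root through the earlier basis elements recovers the full solutions.
  b = 3: the earlier basis element becomes a - 3 = 0, giving a = 3 — point (3, 3).

{(3, 3)}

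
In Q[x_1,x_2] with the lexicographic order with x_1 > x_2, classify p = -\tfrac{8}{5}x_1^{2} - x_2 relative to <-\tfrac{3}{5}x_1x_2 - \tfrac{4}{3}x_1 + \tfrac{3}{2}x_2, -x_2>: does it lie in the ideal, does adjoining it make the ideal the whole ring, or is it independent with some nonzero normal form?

-\tfrac{8}{5}x_1^{2} - x_2 lies in I (it reduces to 0).

First compute the reduced Gröbner basis of I by Buchberger's algorithm.
f_1 = -\tfrac{3}{5}x_1x_2 - \tfrac{4}{3}x_1 + \tfrac{3}{2}x_2, LT = x_1x_2.
f_2 = -x_2, LT = x_2.

S(f_1,f_2): lcm = x_1x_2. S = \tfrac{20}{9}x_1 - \tfrac{5}{2}x_2.
  reduce S modulo (f_1, f_2):
  remainder \tfrac{20}{9}x_1 ≠ 0; add h_3 = \tfrac{20}{9}x_1 to the basis.

The other S-polynomials (S(f_1,h_3), S(f_2,h_3)) all reduce to 0 modulo the current basis, so we have a Gröbner basis.
Inter-reduce: drop elements whose leading term is divisible by another's, tail-reduce, and make monic.
Reduced Gröbner basis: {x_1, x_2}.
Label its elements g_1 = x_1, g_2 = x_2.

Reduce p = -\tfrac{8}{5}x_1^{2} - x_2 modulo G:
  leading term x_1^{2}: subtract (-\tfrac{8}{5}x_1)·g_1 from -\tfrac{8}{5}x_1^{2} - x_2 → -x_2
  leading term x_2: subtract (-1)·g_2 from -x_2 → 0
  normal form = 0.
Since the normal form is 0, p ∈ I.

Ideal membership is decidable via reduction modulo a Gröbner basis.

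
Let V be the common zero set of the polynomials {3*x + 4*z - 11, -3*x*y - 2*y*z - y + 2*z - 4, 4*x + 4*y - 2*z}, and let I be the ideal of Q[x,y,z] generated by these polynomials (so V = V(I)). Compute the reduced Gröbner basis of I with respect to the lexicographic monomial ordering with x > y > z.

The reduced Gröbner basis is the canonical form of the ideal for this ordering.

f_1 = 3*x + 4*z - 11, LT = x.
f_2 = -3*x*y - 2*y*z - y + 2*z - 4, LT = x*y.
f_3 = 4*x + 4*y - 2*z, LT = x.

S(f_1,f_2): lcm = x*y. S = 2/3*y*z - 4*y + 2/3*z - 4/3.
  leading term y*z: no divisor's leading term divides it; move 2/3*y*z to the remainder.
  leading term y: no divisor's leading term divides it; move -4*y to the remainder.
  leading term z: no divisor's leading term divides it; move 2/3*z to the remainder.
  leading term 1: no divisor's leading term divides it; move -4/3 to the remainder.
  remainder 2/3*y*z - 4*y + 2/3*z - 4/3 ≠ 0; add g_4 = 2/3*y*z - 4*y + 2/3*z - 4/3 to the basis.

S(f_1,f_3): lcm = x. S = -y + 11/6*z - 11/3.
  leading term y: no divisor's leading term divides it; move -y to the remainder.
  leading term z: no divisor's leading term divides it; move 11/6*z to the remainder.
  leading term 1: no divisor's leading term divides it; move -11/3 to the remainder.
  remainder -y + 11/6*z - 11/3 ≠ 0; add g_5 = -y + 11/6*z - 11/3 to the basis.

S(f_2,f_3): lcm = x*y. S = -y**2 + 7/6*y*z + 1/3*y - 2/3*z + 4/3.
  leading term y**2: subtract (y)·g_5 from -y**2 + 7/6*y*z + 1/3*y - 2/3*z + 4/3 → -2/3*y*z + 4*y - 2/3*z + 4/3
  leading term y*z: subtract (-1)·g_4 from -2/3*y*z + 4*y - 2/3*z + 4/3 → 0
  remainder 0.

S(f_1,g_4): leading monomials are coprime, so the S-polynomial reduces to 0 (Buchberger's first criterion).
S(f_2,g_4): lcm = x*y*z. S = 6*x*y - x*z + 2*x + 2/3*y*z**2 + 1/3*y*z - 2/3*z**2 + 4/3*z.
  leading term x*y: subtract (2*y)·f_1 from 6*x*y - x*z + 2*x + 2/3*y*z**2 + 1/3*y*z - 2/3*z**2 + 4/3*z → -x*z + 2*x + 2/3*y*z**2 - 23/3*y*z + 22*y - 2/3*z**2 + 4/3*z
  leading term x*z: subtract (-1/3*z)·f_1 from -x*z + 2*x + 2/3*y*z**2 - 23/3*y*z + 22*y - 2/3*z**2 + 4/3*z → 2*x + 2/3*y*z**2 - 23/3*y*z + 22*y + 2/3*z**2 - 7/3*z
  leading term x: subtract (2/3)·f_1 from 2*x + 2/3*y*z**2 - 23/3*y*z + 22*y + 2/3*z**2 - 7/3*z → 2/3*y*z**2 - 23/3*y*z + 22*y + 2/3*z**2 - 5*z + 22/3
  leading term y*z**2: subtract (z)·g_4 from 2/3*y*z**2 - 23/3*y*z + 22*y + 2/3*z**2 - 5*z + 22/3 → -11/3*y*z + 22*y - 11/3*z + 22/3
  leading term y*z: subtract (-11/2)·g_4 from -11/3*y*z + 22*y - 11/3*z + 22/3 → 0
  remainder 0.

S(f_3,g_4): leading monomials are coprime, so the S-polynomial reduces to 0 (Buchberger's first criterion).
S(f_1,g_5): leading monomials are coprime, so the S-polynomial reduces to 0 (Buchberger's first criterion).
S(f_2,g_5): lcm = x*y. S = 11/6*x*z - 11/3*x + 2/3*y*z + 1/3*y - 2/3*z + 4/3.
  leading term x*z: subtract (11/18*z)·f_1 from 11/6*x*z - 11/3*x + 2/3*y*z + 1/3*y - 2/3*z + 4/3 → -11/3*x + 2/3*y*z + 1/3*y - 22/9*z**2 + 109/18*z + 4/3
  leading term x: subtract (-11/9)·f_1 from -11/3*x + 2/3*y*z + 1/3*y - 22/9*z**2 + 109/18*z + 4/3 → 2/3*y*z + 1/3*y - 22/9*z**2 + 197/18*z - 109/9
  leading term y*z: subtract (1)·g_4 from 2/3*y*z + 1/3*y - 22/9*z**2 + 197/18*z - 109/9 → 13/3*y - 22/9*z**2 + 185/18*z - 97/9
  leading term y: subtract (-13/3)·g_5 from 13/3*y - 22/9*z**2 + 185/18*z - 97/9 → -22/9*z**2 + 164/9*z - 80/3
  leading term z**2: no divisor's leading term divides it; move -22/9*z**2 to the remainder.
  leading term z: no divisor's leading term divides it; move 164/9*z to the remainder.
  leading term 1: no divisor's leading term divides it; move -80/3 to the remainder.
  remainder -22/9*z**2 + 164/9*z - 80/3 ≠ 0; add g_6 = -22/9*z**2 + 164/9*z - 80/3 to the basis.

S(f_3,g_5): leading monomials are coprime, so the S-polynomial reduces to 0 (Buchberger's first criterion).
S(g_4,g_5): lcm = y*z. S = -6*y + 11/6*z**2 - 8/3*z - 2.
  leading term y: subtract (6)·g_5 from -6*y + 11/6*z**2 - 8/3*z - 2 → 11/6*z**2 - 41/3*z + 20
  leading term z**2: subtract (-3/4)·g_6 from 11/6*z**2 - 41/3*z + 20 → 0
  remainder 0.

S(f_1,g_6): leading monomials are coprime, so the S-polynomial reduces to 0 (Buchberger's first criterion).
S(f_2,g_6): leading monomials are coprime, so the S-polynomial reduces to 0 (Buchberger's first criterion).
S(f_3,g_6): leading monomials are coprime, so the S-polynomial reduces to 0 (Buchberger's first criterion).
S(g_4,g_6): lcm = y*z**2. S = 16/11*y*z - 120/11*y + z**2 - 2*z.
  leading term y*z: subtract (24/11)·g_4 from 16/11*y*z - 120/11*y + z**2 - 2*z → -24/11*y + z**2 - 38/11*z + 32/11
  leading term y: subtract (24/11)·g_5 from -24/11*y + z**2 - 38/11*z + 32/11 → z**2 - 82/11*z + 120/11
  leading term z**2: subtract (-9/22)·g_6 from z**2 - 82/11*z + 120/11 → 0
  remainder 0.

S(g_5,g_6): leading monomials are coprime, so the S-polynomial reduces to 0 (Buchberger's first criterion).
Every S-polynomial of the final basis reduces to 0, so we have a Gröbner basis.
Inter-reduce: drop elements whose leading term is divisible by another's, tail-reduce, and make monic.

G = {x + 4/3*z - 11/3, y - 11/6*z + 11/3, z**2 - 82/11*z + 120/11}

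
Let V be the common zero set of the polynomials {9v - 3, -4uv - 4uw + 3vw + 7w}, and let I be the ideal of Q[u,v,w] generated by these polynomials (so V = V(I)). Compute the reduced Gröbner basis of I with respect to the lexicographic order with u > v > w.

G = {uw + 1/3u - 2w, v - 1/3}

f_1 = 9v - 3, LT = v.
f_2 = -4uv - 4uw + 3vw + 7w, LT = uv.

S(f_1,f_2): lcm = uv. S = -uw - 1/3u + 3/4vw + 7/4w.
  leading term uw: no divisor's leading term divides it; move -uw to the remainder.
  leading term u: no divisor's leading term divides it; move -1/3u to the remainder.
  leading term vw: subtract (1/12w)·f_1 from 3/4vw + 7/4w → 2w
  leading term w: no divisor's leading term divides it; move 2w to the remainder.
  remainder -uw - 1/3u + 2w ≠ 0; add g_3 = -uw - 1/3u + 2w to the basis.

S(f_1,g_3): leading monomials are coprime, so the S-polynomial reduces to 0 (Buchberger's first criterion).
S(f_2,g_3): lcm = uvw. S = -1/3uv + uw^2 - 3/4vw^2 + 2vw - 7/4w^2.
  leading term uv: subtract (-1/27u)·f_1 from -1/3uv + uw^2 - 3/4vw^2 + 2vw - 7/4w^2 → uw^2 - 1/9u - 3/4vw^2 + 2vw - 7/4w^2
  leading term uw^2: subtract (-w)·g_3 from uw^2 - 1/9u - 3/4vw^2 + 2vw - 7/4w^2 → -1/3uw - 1/9u - 3/4vw^2 + 2vw + 1/4w^2
  leading term uw: subtract (1/3)·g_3 from -1/3uw - 1/9u - 3/4vw^2 + 2vw + 1/4w^2 → -3/4vw^2 + 2vw + 1/4w^2 - 2/3w
  leading term vw^2: subtract (-1/12w^2)·f_1 from -3/4vw^2 + 2vw + 1/4w^2 - 2/3w → 2vw - 2/3w
  leading term vw: subtract (2/9w)·f_1 from 2vw - 2/3w → 0
  remainder 0.

Every S-polynomial of the final basis reduces to 0, so we have a Gröbner basis.
Inter-reduce: drop elements whose leading term is divisible by another's, tail-reduce, and make monic.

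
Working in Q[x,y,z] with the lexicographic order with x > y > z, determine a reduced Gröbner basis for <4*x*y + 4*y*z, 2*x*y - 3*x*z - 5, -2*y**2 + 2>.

f_1 = 4*x*y + 4*y*z, LT = x*y.
f_2 = 2*x*y - 3*x*z - 5, LT = x*y.
f_3 = -2*y**2 + 2, LT = y**2.

S(f_1,f_2): lcm = x*y. S = 3/2*x*z + y*z + 5/2.
  leading term x*z: no divisor's leading term divides it; move 3/2*x*z to the remainder.
  leading term y*z: no divisor's leading term divides it; move y*z to the remainder.
  leading term 1: no divisor's leading term divides it; move 5/2 to the remainder.
  remainder 3/2*x*z + y*z + 5/2 ≠ 0; add g_4 = 3/2*x*z + y*z + 5/2 to the basis.

S(f_1,f_3): lcm = x*y**2. S = x + y**2*z.
  leading term x: no divisor's leading term divides it; move x to the remainder.
  leading term y**2*z: subtract (-1/2*z)·f_3 from y**2*z → z
  leading term z: no divisor's leading term divides it; move z to the remainder.
  remainder x + z ≠ 0; add g_5 = x + z to the basis.

S(f_2,f_3): lcm = x*y**2. S = -3/2*x*y*z + x - 5/2*y.
  leading term x*y*z: subtract (-3/8*z)·f_1 from -3/2*x*y*z + x - 5/2*y → x + 3/2*y*z**2 - 5/2*y
  leading term x: subtract (1)·g_5 from x + 3/2*y*z**2 - 5/2*y → 3/2*y*z**2 - 5/2*y - z
  leading term y*z**2: no divisor's leading term divides it; move 3/2*y*z**2 to the remainder.
  leading term y: no divisor's leading term divides it; move -5/2*y to the remainder.
  leading term z: no divisor's leading term divides it; move -z to the remainder.
  remainder 3/2*y*z**2 - 5/2*y - z ≠ 0; add g_6 = 3/2*y*z**2 - 5/2*y - z to the basis.

S(g_4,g_5): lcm = x*z. S = 2/3*y*z - z**2 + 5/3.
  leading term y*z: no divisor's leading term divides it; move 2/3*y*z to the remainder.
  leading term z**2: no divisor's leading term divides it; move -z**2 to the remainder.
  leading term 1: no divisor's leading term divides it; move 5/3 to the remainder.
  remainder 2/3*y*z - z**2 + 5/3 ≠ 0; add g_7 = 2/3*y*z - z**2 + 5/3 to the basis.

S(g_6,g_7): lcm = y*z**2. S = -5/3*y + 3/2*z**3 - 19/6*z.
  leading term y: no divisor's leading term divides it; move -5/3*y to the remainder.
  leading term z**3: no divisor's leading term divides it; move 3/2*z**3 to the remainder.
  leading term z: no divisor's leading term divides it; move -19/6*z to the remainder.
  remainder -5/3*y + 3/2*z**3 - 19/6*z ≠ 0; add g_8 = -5/3*y + 3/2*z**3 - 19/6*z to the basis.

S(g_6,g_8): lcm = y*z**2. S = -5/3*y + 9/10*z**5 - 19/10*z**3 - 2/3*z.
  leading term y: subtract (1)·g_8 from -5/3*y + 9/10*z**5 - 19/10*z**3 - 2/3*z → 9/10*z**5 - 17/5*z**3 + 5/2*z
  leading term z**5: no divisor's leading term divides it; move 9/10*z**5 to the remainder.
  leading term z**3: no divisor's leading term divides it; move -17/5*z**3 to the remainder.
  leading term z: no divisor's leading term divides it; move 5/2*z to the remainder.
  remainder 9/10*z**5 - 17/5*z**3 + 5/2*z ≠ 0; add g_9 = 9/10*z**5 - 17/5*z**3 + 5/2*z to the basis.

S(g_7,g_8): lcm = y*z. S = 9/10*z**4 - 17/5*z**2 + 5/2.
  leading term z**4: no divisor's leading term divides it; move 9/10*z**4 to the remainder.
  leading term z**2: no divisor's leading term divides it; move -17/5*z**2 to the remainder.
  leading term 1: no divisor's leading term divides it; move 5/2 to the remainder.
  remainder 9/10*z**4 - 17/5*z**2 + 5/2 ≠ 0; add g_10 = 9/10*z**4 - 17/5*z**2 + 5/2 to the basis.

The other S-polynomials (S(f_1,g_4), S(f_2,g_4), S(f_3,g_4), S(f_1,g_5), S(f_2,g_5), S(f_3,g_5), S(f_1,g_6), S(f_2,g_6), S(f_3,g_6), S(g_4,g_6), S(g_5,g_6), S(f_1,g_7), S(f_2,g_7), S(f_3,g_7), S(g_4,g_7), S(g_5,g_7), S(f_1,g_8), S(f_2,g_8), S(f_3,g_8), S(g_4,g_8), S(g_5,g_8), S(f_1,g_9), S(f_2,g_9), S(f_3,g_9), S(g_4,g_9), S(g_5,g_9), S(g_6,g_9), S(g_7,g_9), S(g_8,g_9), S(f_1,g_10), S(f_2,g_10), S(f_3,g_10), S(g_4,g_10), S(g_5,g_10), S(g_6,g_10), S(g_7,g_10), S(g_8,g_10), S(g_9,g_10)) all reduce to 0 modulo the current basis, so we have a Gröbner basis.
Inter-reduce: drop elements whose leading term is divisible by another's, tail-reduce, and make monic.

G = {x + z, y - 9/10*z**3 + 19/10*z, z**4 - 34/9*z**2 + 25/9}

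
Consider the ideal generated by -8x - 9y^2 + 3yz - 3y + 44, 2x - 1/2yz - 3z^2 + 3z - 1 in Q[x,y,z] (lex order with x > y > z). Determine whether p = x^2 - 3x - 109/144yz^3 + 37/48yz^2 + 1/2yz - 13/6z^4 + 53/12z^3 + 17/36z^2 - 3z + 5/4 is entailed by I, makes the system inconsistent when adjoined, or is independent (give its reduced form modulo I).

First compute the reduced Gröbner basis of I by Buchberger's algorithm.
f_1 = -8x - 9y^2 + 3yz - 3y + 44, LT = x.
f_2 = 2x - 1/2yz - 3z^2 + 3z - 1, LT = x.

S(f_1,f_2): lcm = x. S = 9/8y^2 - 1/8yz + 3/8y + 3/2z^2 - 3/2z - 5.
  leading term y^2: no divisor's leading term divides it; move 9/8y^2 to the remainder.
  leading term yz: no divisor's leading term divides it; move -1/8yz to the remainder.
  leading term y: no divisor's leading term divides it; move 3/8y to the remainder.
  leading term z^2: no divisor's leading term divides it; move 3/2z^2 to the remainder.
  leading term z: no divisor's leading term divides it; move -3/2z to the remainder.
  leading term 1: no divisor's leading term divides it; move -5 to the remainder.
  remainder 9/8y^2 - 1/8yz + 3/8y + 3/2z^2 - 3/2z - 5 ≠ 0; add h_3 = 9/8y^2 - 1/8yz + 3/8y + 3/2z^2 - 3/2z - 5 to the basis.

S(f_1,h_3): leading monomials are coprime, so the S-polynomial reduces to 0 (Buchberger's first criterion).
S(f_2,h_3): leading monomials are coprime, so the S-polynomial reduces to 0 (Buchberger's first criterion).
Every S-polynomial of the final basis reduces to 0, so we have a Gröbner basis.
Inter-reduce: drop elements whose leading term is divisible by another's, tail-reduce, and make monic.
Reduced Gröbner basis: {x - 1/4yz - 3/2z^2 + 3/2z - 1/2, y^2 - 1/9yz + 1/3y + 4/3z^2 - 4/3z - 40/9}.
Label its elements g_1 = x - 1/4yz - 3/2z^2 + 3/2z - 1/2, g_2 = y^2 - 1/9yz + 1/3y + 4/3z^2 - 4/3z - 40/9.

Reduce p = x^2 - 3x - 109/144yz^3 + 37/48yz^2 + 1/2yz - 13/6z^4 + 53/12z^3 + 17/36z^2 - 3z + 5/4 modulo G:
  leading term x^2: subtract (x)·g_1 from x^2 - 3x - 109/144yz^3 + 37/48yz^2 + 1/2yz - 13/6z^4 + 53/12z^3 + 17/36z^2 - 3z + 5/4 → 1/4xyz + 3/2xz^2 - 3/2xz - 5/2x - 109/144yz^3 + 37/48yz^2 + 1/2yz - 13/6z^4 + 53/12z^3 + 17/36z^2 - 3z + 5/4
  leading term xyz: subtract (1/4yz)·g_1 from 1/4xyz + 3/2xz^2 - 3/2xz - 5/2x - 109/144yz^3 + 37/48yz^2 + 1/2yz - 13/6z^4 + 53/12z^3 + 17/36z^2 - 3z + 5/4 → 3/2xz^2 - 3/2xz - 5/2x + 1/16y^2z^2 - 55/144yz^3 + 19/48yz^2 + 5/8yz - 13/6z^4 + 53/12z^3 + 17/36z^2 - 3z + 5/4
  leading term xz^2: subtract (3/2z^2)·g_1 from 3/2xz^2 - 3/2xz - 5/2x + 1/16y^2z^2 - 55/144yz^3 + 19/48yz^2 + 5/8yz - 13/6z^4 + 53/12z^3 + 17/36z^2 - 3z + 5/4 → -3/2xz - 5/2x + 1/16y^2z^2 - 1/144yz^3 + 19/48yz^2 + 5/8yz + 1/12z^4 + 13/6z^3 + 11/9z^2 - 3z + 5/4
  leading term xz: subtract (-3/2z)·g_1 from -3/2xz - 5/2x + 1/16y^2z^2 - 1/144yz^3 + 19/48yz^2 + 5/8yz + 1/12z^4 + 13/6z^3 + 11/9z^2 - 3z + 5/4 → -5/2x + 1/16y^2z^2 - 1/144yz^3 + 1/48yz^2 + 5/8yz + 1/12z^4 - 1/12z^3 + 125/36z^2 - 15/4z + 5/4
  leading term x: subtract (-5/2)·g_1 from -5/2x + 1/16y^2z^2 - 1/144yz^3 + 1/48yz^2 + 5/8yz + 1/12z^4 - 1/12z^3 + 125/36z^2 - 15/4z + 5/4 → 1/16y^2z^2 - 1/144yz^3 + 1/48yz^2 + 1/12z^4 - 1/12z^3 - 5/18z^2
  leading term y^2z^2: subtract (1/16z^2)·g_2 from 1/16y^2z^2 - 1/144yz^3 + 1/48yz^2 + 1/12z^4 - 1/12z^3 - 5/18z^2 → 0
  normal form = 0.
Since the normal form is 0, p ∈ I.

x^2 - 3x - 109/144yz^3 + 37/48yz^2 + 1/2yz - 13/6z^4 + 53/12z^3 + 17/36z^2 - 3z + 5/4 lies in I (it reduces to 0).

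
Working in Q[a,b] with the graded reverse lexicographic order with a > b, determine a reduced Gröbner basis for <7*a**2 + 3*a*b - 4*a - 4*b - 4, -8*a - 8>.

G = {a + 1, b - 1}

The reduced Gröbner basis is the canonical form of the ideal for this ordering.

f_1 = 7*a**2 + 3*a*b - 4*a - 4*b - 4, LT = a**2.
f_2 = -8*a - 8, LT = a.

S(f_1,f_2): lcm = a**2. S = 3/7*a*b - 11/7*a - 4/7*b - 4/7.
  reduce S modulo (f_1, f_2):
  remainder -b + 1 ≠ 0; add g_3 = -b + 1 to the basis.

The other S-polynomials (S(f_1,g_3), S(f_2,g_3)) all reduce to 0 modulo the current basis, so we have a Gröbner basis.
Inter-reduce: drop elements whose leading term is divisible by another's, tail-reduce, and make monic.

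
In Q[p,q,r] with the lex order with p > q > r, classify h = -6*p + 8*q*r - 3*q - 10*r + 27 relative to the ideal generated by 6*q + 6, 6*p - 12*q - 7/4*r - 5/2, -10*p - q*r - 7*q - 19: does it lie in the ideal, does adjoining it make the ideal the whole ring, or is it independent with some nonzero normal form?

First compute the reduced Gröbner basis of I by Buchberger's algorithm.
f_1 = 6*q + 6, LT = q.
f_2 = 6*p - 12*q - 7/4*r - 5/2, LT = p.
f_3 = -10*p - q*r - 7*q - 19, LT = p.

S(f_2,f_3): lcm = p. S = -1/10*q*r - 27/10*q - 7/24*r - 139/60.
  leading term q*r: subtract (-1/60*r)·f_1 from -1/10*q*r - 27/10*q - 7/24*r - 139/60 → -27/10*q - 23/120*r - 139/60
  leading term q: subtract (-9/20)·f_1 from -27/10*q - 23/120*r - 139/60 → -23/120*r + 23/60
  leading term r: no divisor's leading term divides it; move -23/120*r to the remainder.
  leading term 1: no divisor's leading term divides it; move 23/60 to the remainder.
  remainder -23/120*r + 23/60 ≠ 0; add k_4 = -23/120*r + 23/60 to the basis.

The other S-polynomials (S(f_1,f_2), S(f_1,f_3), S(f_1,k_4), S(f_2,k_4), S(f_3,k_4)) all reduce to 0 modulo the current basis, so we have a Gröbner basis.
Inter-reduce: drop elements whose leading term is divisible by another's, tail-reduce, and make monic.
Reduced Gröbner basis: {p + 1, q + 1, r - 2}.
Label its elements g_1 = p + 1, g_2 = q + 1, g_3 = r - 2.

Reduce h = -6*p + 8*q*r - 3*q - 10*r + 27 modulo G:
  leading term p: subtract (-6)·g_1 from -6*p + 8*q*r - 3*q - 10*r + 27 → 8*q*r - 3*q - 10*r + 33
  leading term q*r: subtract (8*r)·g_2 from 8*q*r - 3*q - 10*r + 33 → -3*q - 18*r + 33
  leading term q: subtract (-3)·g_2 from -3*q - 18*r + 33 → -18*r + 36
  leading term r: subtract (-18)·g_3 from -18*r + 36 → 0
  normal form = 0.
Since the normal form is 0, h ∈ I.

-6*p + 8*q*r - 3*q - 10*r + 27 lies in I (it reduces to 0).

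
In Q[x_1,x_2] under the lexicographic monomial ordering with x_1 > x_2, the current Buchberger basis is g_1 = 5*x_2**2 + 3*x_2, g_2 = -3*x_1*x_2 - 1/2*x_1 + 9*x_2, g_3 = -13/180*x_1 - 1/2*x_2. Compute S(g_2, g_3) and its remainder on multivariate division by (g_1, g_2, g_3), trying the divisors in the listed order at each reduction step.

lcm(LM(g_2), LM(g_3)) = x_1*x_2.
S = (lcm/LT(g_2))·g_2 − (lcm/LT(g_3))·g_3 = 1/6*x_1 - 90/13*x_2**2 - 3*x_2.
Reduce S modulo (g_1, g_2, g_3) in that order:
  leading term x_1: subtract (-30/13)·g_3 from 1/6*x_1 - 90/13*x_2**2 - 3*x_2 → -90/13*x_2**2 - 54/13*x_2
  leading term x_2**2: subtract (-18/13)·g_1 from -90/13*x_2**2 - 54/13*x_2 → 0
The remainder is 0, so this S-polynomial contributes no new basis element.

S(g_2, g_3) = 1/6*x_1 - 90/13*x_2**2 - 3*x_2; remainder on division = 0.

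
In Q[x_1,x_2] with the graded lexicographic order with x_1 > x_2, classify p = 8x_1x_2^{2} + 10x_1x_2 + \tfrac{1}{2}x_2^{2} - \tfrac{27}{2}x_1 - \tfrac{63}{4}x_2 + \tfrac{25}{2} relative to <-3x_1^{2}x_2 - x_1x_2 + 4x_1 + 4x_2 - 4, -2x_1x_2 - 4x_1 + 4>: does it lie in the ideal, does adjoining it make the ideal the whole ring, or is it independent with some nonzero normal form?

Adjoining 8x_1x_2^{2} + 10x_1x_2 + \tfrac{1}{2}x_2^{2} - \tfrac{27}{2}x_1 - \tfrac{63}{4}x_2 + \tfrac{25}{2} makes the ideal the whole ring: the system is inconsistent.

First compute the reduced Gröbner basis of I by Buchberger's algorithm.
f_1 = -3x_1^{2}x_2 - x_1x_2 + 4x_1 + 4x_2 - 4, LT = x_1^{2}x_2.
f_2 = -2x_1x_2 - 4x_1 + 4, LT = x_1x_2.

S(f_1,f_2): lcm = x_1^{2}x_2. S = -2x_1^{2} + \tfrac{1}{3}x_1x_2 + \tfrac{2}{3}x_1 - \tfrac{4}{3}x_2 + \tfrac{4}{3}.
  leading term x_1^{2}: no divisor's leading term divides it; move -2x_1^{2} to the remainder.
  leading term x_1x_2: subtract (-\tfrac{1}{6})·f_2 from \tfrac{1}{3}x_1x_2 + \tfrac{2}{3}x_1 - \tfrac{4}{3}x_2 + \tfrac{4}{3} → -\tfrac{4}{3}x_2 + 2
  leading term x_2: no divisor's leading term divides it; move -\tfrac{4}{3}x_2 to the remainder.
  leading term 1: no divisor's leading term divides it; move 2 to the remainder.
  remainder -2x_1^{2} - \tfrac{4}{3}x_2 + 2 ≠ 0; add h_3 = -2x_1^{2} - \tfrac{4}{3}x_2 + 2 to the basis.

S(f_1,h_3): lcm = x_1^{2}x_2. S = \tfrac{1}{3}x_1x_2 - \tfrac{2}{3}x_2^{2} - \tfrac{4}{3}x_1 - \tfrac{1}{3}x_2 + \tfrac{4}{3}.
  leading term x_1x_2: subtract (-\tfrac{1}{6})·f_2 from \tfrac{1}{3}x_1x_2 - \tfrac{2}{3}x_2^{2} - \tfrac{4}{3}x_1 - \tfrac{1}{3}x_2 + \tfrac{4}{3} → -\tfrac{2}{3}x_2^{2} - 2x_1 - \tfrac{1}{3}x_2 + 2
  leading term x_2^{2}: no divisor's leading term divides it; move -\tfrac{2}{3}x_2^{2} to the remainder.
  leading term x_1: no divisor's leading term divides it; move -2x_1 to the remainder.
  leading term x_2: no divisor's leading term divides it; move -\tfrac{1}{3}x_2 to the remainder.
  leading term 1: no divisor's leading term divides it; move 2 to the remainder.
  remainder -\tfrac{2}{3}x_2^{2} - 2x_1 - \tfrac{1}{3}x_2 + 2 ≠ 0; add h_4 = -\tfrac{2}{3}x_2^{2} - 2x_1 - \tfrac{1}{3}x_2 + 2 to the basis.

The other S-polynomials (S(f_2,h_3), S(f_1,h_4), S(f_2,h_4), S(h_3,h_4)) all reduce to 0 modulo the current basis, so we have a Gröbner basis.
Inter-reduce: drop elements whose leading term is divisible by another's, tail-reduce, and make monic.
Reduced Gröbner basis: {x_1^{2} + \tfrac{2}{3}x_2 - 1, x_1x_2 + 2x_1 - 2, x_2^{2} + 3x_1 + \tfrac{1}{2}x_2 - 3}.
Label its elements g_1 = x_1^{2} + \tfrac{2}{3}x_2 - 1, g_2 = x_1x_2 + 2x_1 - 2, g_3 = x_2^{2} + 3x_1 + \tfrac{1}{2}x_2 - 3.

Reduce p = 8x_1x_2^{2} + 10x_1x_2 + \tfrac{1}{2}x_2^{2} - \tfrac{27}{2}x_1 - \tfrac{63}{4}x_2 + \tfrac{25}{2} modulo G:
  leading term x_1x_2^{2}: subtract (8x_2)·g_2 from 8x_1x_2^{2} + 10x_1x_2 + \tfrac{1}{2}x_2^{2} - \tfrac{27}{2}x_1 - \tfrac{63}{4}x_2 + \tfrac{25}{2} → -6x_1x_2 + \tfrac{1}{2}x_2^{2} - \tfrac{27}{2}x_1 + \tfrac{1}{4}x_2 + \tfrac{25}{2}
  leading term x_1x_2: subtract (-6)·g_2 from -6x_1x_2 + \tfrac{1}{2}x_2^{2} - \tfrac{27}{2}x_1 + \tfrac{1}{4}x_2 + \tfrac{25}{2} → \tfrac{1}{2}x_2^{2} - \tfrac{3}{2}x_1 + \tfrac{1}{4}x_2 + \tfrac{1}{2}
  leading term x_2^{2}: subtract (\tfrac{1}{2})·g_3 from \tfrac{1}{2}x_2^{2} - \tfrac{3}{2}x_1 + \tfrac{1}{4}x_2 + \tfrac{1}{2} → -3x_1 + 2
  leading term x_1: no divisor's leading term divides it; move -3x_1 to the remainder.
  leading term 1: no divisor's leading term divides it; move 2 to the remainder.
  normal form = -3x_1 + 2.
The normal form is nonzero, so p ∉ I. Since p minus its normal form lies in I, I + (p) = I + (r) where r = -3x_1 + 2; decide whether this ideal is the whole ring.
Run Buchberger on G together with r (pairs among the g_i already reduce to 0 since G is a Gröbner basis):
g_1 = x_1^{2} + \tfrac{2}{3}x_2 - 1, LT = x_1^{2}.
g_2 = x_1x_2 + 2x_1 - 2, LT = x_1x_2.
g_3 = x_2^{2} + 3x_1 + \tfrac{1}{2}x_2 - 3, LT = x_2^{2}.
r = -3x_1 + 2, LT = x_1.

S(g_1,r): lcm = x_1^{2}. S = \tfrac{2}{3}x_1 + \tfrac{2}{3}x_2 - 1.
  leading term x_1: subtract (-\tfrac{2}{9})·r from \tfrac{2}{3}x_1 + \tfrac{2}{3}x_2 - 1 → \tfrac{2}{3}x_2 - \tfrac{5}{9}
  leading term x_2: no divisor's leading term divides it; move \tfrac{2}{3}x_2 to the remainder.
  leading term 1: no divisor's leading term divides it; move -\tfrac{5}{9} to the remainder.
  remainder \tfrac{2}{3}x_2 - \tfrac{5}{9} ≠ 0; add m_5 = \tfrac{2}{3}x_2 - \tfrac{5}{9} to the basis.

S(g_2,r): lcm = x_1x_2. S = 2x_1 + \tfrac{2}{3}x_2 - 2.
  leading term x_1: subtract (-\tfrac{2}{3})·r from 2x_1 + \tfrac{2}{3}x_2 - 2 → \tfrac{2}{3}x_2 - \tfrac{2}{3}
  leading term x_2: subtract (1)·m_5 from \tfrac{2}{3}x_2 - \tfrac{2}{3} → -\tfrac{1}{9}
  leading term 1: no divisor's leading term divides it; move -\tfrac{1}{9} to the remainder.
  remainder -\tfrac{1}{9} ≠ 0; add m_6 = -\tfrac{1}{9} to the basis.

The other S-polynomials (S(g_1,g_2), S(g_1,g_3), S(g_2,g_3), S(g_3,r), S(g_1,m_5), S(g_2,m_5), S(g_3,m_5), S(r,m_5), S(g_1,m_6), S(g_2,m_6), S(g_3,m_6), S(r,m_6), S(m_5,m_6)) all reduce to 0 modulo the current basis, so we have a Gröbner basis.
Inter-reduce: drop elements whose leading term is divisible by another's, tail-reduce, and make monic.
Reduced Gröbner basis: {1}.
The reduced Gröbner basis of I + (p) is {1}: the ideal is the whole ring, so the enlarged system has no common solution — adjoining p is inconsistent.

The remainder on division by a Gröbner basis is unique — it is the normal form.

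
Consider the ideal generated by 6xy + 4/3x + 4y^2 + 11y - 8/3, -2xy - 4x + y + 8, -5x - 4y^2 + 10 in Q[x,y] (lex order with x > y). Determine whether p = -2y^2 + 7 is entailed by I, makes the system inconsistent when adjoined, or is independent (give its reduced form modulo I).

Adjoining -2y^2 + 7 makes the ideal the whole ring: the system is inconsistent.

First compute the reduced Gröbner basis of I by Buchberger's algorithm.
f_1 = 6xy + 4/3x + 4y^2 + 11y - 8/3, LT = xy.
f_2 = -2xy - 4x + y + 8, LT = xy.
f_3 = -5x - 4y^2 + 10, LT = x.

S(f_1,f_2): lcm = xy. S = -16/9x + 2/3y^2 + 7/3y + 32/9.
  reduce S modulo (f_1, f_2, f_3):
  remainder 94/45y^2 + 7/3y ≠ 0; add h_4 = 94/45y^2 + 7/3y to the basis.

S(f_1,f_3): lcm = xy. S = 2/9x - 4/5y^3 + 2/3y^2 + 23/6y - 4/9.
  reduce S modulo (f_1, f_2, f_3, h_4):
  remainder 10113/4418y ≠ 0; add h_5 = 10113/4418y to the basis.

The other S-polynomials (S(f_2,f_3), S(f_1,h_4), S(f_2,h_4), S(f_3,h_4), S(f_1,h_5), S(f_2,h_5), S(f_3,h_5), S(h_4,h_5)) all reduce to 0 modulo the current basis, so we have a Gröbner basis.
Inter-reduce: drop elements whose leading term is divisible by another's, tail-reduce, and make monic.
Reduced Gröbner basis: {x - 2, y}.
Label its elements g_1 = x - 2, g_2 = y.

Reduce p = -2y^2 + 7 modulo G:
  leading term y^2: subtract (-2y)·g_2 from -2y^2 + 7 → 7
  leading term 1: no divisor's leading term divides it; move 7 to the remainder.
  normal form = 7.
The normal form is nonzero, so p ∉ I. Since p minus its normal form lies in I, I + (p) = I + (r) where r = 7; decide whether this ideal is the whole ring.
Here r = 7 is a nonzero constant, hence a unit: 1 ∈ I + (p), the Gröbner basis of I + (p) is {1}, and the enlarged system has no common solution — adjoining p is inconsistent.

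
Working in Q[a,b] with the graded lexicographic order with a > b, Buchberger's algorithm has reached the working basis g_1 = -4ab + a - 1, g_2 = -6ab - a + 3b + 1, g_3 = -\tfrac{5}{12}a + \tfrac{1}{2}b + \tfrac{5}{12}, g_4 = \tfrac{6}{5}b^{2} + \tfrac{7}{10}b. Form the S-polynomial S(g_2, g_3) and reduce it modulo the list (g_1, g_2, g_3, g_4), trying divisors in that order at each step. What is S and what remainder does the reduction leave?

S(g_2, g_3) = \tfrac{6}{5}b^{2} + \tfrac{1}{6}a + \tfrac{1}{2}b - \tfrac{1}{6}; remainder on division = 0.

lcm(LM(g_2), LM(g_3)) = ab.
S = (lcm/LT(g_2))·g_2 − (lcm/LT(g_3))·g_3 = \tfrac{6}{5}b^{2} + \tfrac{1}{6}a + \tfrac{1}{2}b - \tfrac{1}{6}.
Reduce S modulo (g_1, g_2, g_3, g_4) in that order:
  leading term b^{2}: subtract (1)·g_4 from \tfrac{6}{5}b^{2} + \tfrac{1}{6}a + \tfrac{1}{2}b - \tfrac{1}{6} → \tfrac{1}{6}a - \tfrac{1}{5}b - \tfrac{1}{6}
  leading term a: subtract (-\tfrac{2}{5})·g_3 from \tfrac{1}{6}a - \tfrac{1}{5}b - \tfrac{1}{6} → 0
The remainder is 0, so this S-polynomial contributes no new basis element.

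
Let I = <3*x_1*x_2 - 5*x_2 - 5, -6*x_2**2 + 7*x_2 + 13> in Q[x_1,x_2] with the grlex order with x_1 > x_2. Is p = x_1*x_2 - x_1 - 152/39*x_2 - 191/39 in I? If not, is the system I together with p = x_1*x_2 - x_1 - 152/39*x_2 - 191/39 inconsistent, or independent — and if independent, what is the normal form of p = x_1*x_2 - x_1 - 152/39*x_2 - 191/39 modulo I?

First compute the reduced Gröbner basis of I by Buchberger's algorithm.
f_1 = 3*x_1*x_2 - 5*x_2 - 5, LT = x_1*x_2.
f_2 = -6*x_2**2 + 7*x_2 + 13, LT = x_2**2.

S(f_1,f_2): lcm = x_1*x_2**2. S = 7/6*x_1*x_2 - 5/3*x_2**2 + 13/6*x_1 - 5/3*x_2.
  reduce S modulo (f_1, f_2):
  remainder 13/6*x_1 - 5/3*x_2 - 5/3 ≠ 0; add h_3 = 13/6*x_1 - 5/3*x_2 - 5/3 to the basis.

The other S-polynomials (S(f_1,h_3), S(f_2,h_3)) all reduce to 0 modulo the current basis, so we have a Gröbner basis.
Inter-reduce: drop elements whose leading term is divisible by another's, tail-reduce, and make monic.
Reduced Gröbner basis: {x_2**2 - 7/6*x_2 - 13/6, x_1 - 10/13*x_2 - 10/13}.
Label its elements g_1 = x_2**2 - 7/6*x_2 - 13/6, g_2 = x_1 - 10/13*x_2 - 10/13.

Reduce p = x_1*x_2 - x_1 - 152/39*x_2 - 191/39 modulo G:
  leading term x_1*x_2: subtract (x_2)·g_2 from x_1*x_2 - x_1 - 152/39*x_2 - 191/39 → 10/13*x_2**2 - x_1 - 122/39*x_2 - 191/39
  leading term x_2**2: subtract (10/13)·g_1 from 10/13*x_2**2 - x_1 - 122/39*x_2 - 191/39 → -x_1 - 29/13*x_2 - 42/13
  leading term x_1: subtract (-1)·g_2 from -x_1 - 29/13*x_2 - 42/13 → -3*x_2 - 4
  leading term x_2: no divisor's leading term divides it; move -3*x_2 to the remainder.
  leading term 1: no divisor's leading term divides it; move -4 to the remainder.
  normal form = -3*x_2 - 4.
The normal form is nonzero, so p ∉ I. Since p minus its normal form lies in I, I + (p) = I + (r) where r = -3*x_2 - 4; decide whether this ideal is the whole ring.
Run Buchberger on G together with r (pairs among the g_i already reduce to 0 since G is a Gröbner basis):
g_1 = x_2**2 - 7/6*x_2 - 13/6, LT = x_2**2.
g_2 = x_1 - 10/13*x_2 - 10/13, LT = x_1.
r = -3*x_2 - 4, LT = x_2.

S(g_1,r): lcm = x_2**2. S = -5/2*x_2 - 13/6.
  reduce S modulo (g_1, g_2, r):
  remainder 7/6 ≠ 0; add m_4 = 7/6 to the basis.

The other S-polynomials (S(g_1,g_2), S(g_2,r), S(g_1,m_4), S(g_2,m_4), S(r,m_4)) all reduce to 0 modulo the current basis, so we have a Gröbner basis.
Inter-reduce: drop elements whose leading term is divisible by another's, tail-reduce, and make monic.
Reduced Gröbner basis: {1}.
The reduced Gröbner basis of I + (p) is {1}: the ideal is the whole ring, so the enlarged system has no common solution — adjoining p is inconsistent.

The remainder on division by a Gröbner basis is unique — it is the normal form.

Adjoining x_1*x_2 - x_1 - 152/39*x_2 - 191/39 makes the ideal the whole ring: the system is inconsistent.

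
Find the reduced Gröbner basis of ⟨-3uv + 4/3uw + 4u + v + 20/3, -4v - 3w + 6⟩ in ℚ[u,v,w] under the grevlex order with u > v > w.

G = {uw - 6/43u - 9/43w + 98/43, v + ¾w - 3/2}

f_1 = -3uv + 4/3uw + 4u + v + 20/3, LT = uv.
f_2 = -4v - 3w + 6, LT = v.

S(f_1,f_2): lcm = uv. S = -43/36uw + ⅙u - ⅓v - 20/9.
  leading term uw: no divisor's leading term divides it; move -43/36uw to the remainder.
  leading term u: no divisor's leading term divides it; move ⅙u to the remainder.
  leading term v: subtract (1/12)·f_2 from -⅓v - 20/9 → ¼w - 49/18
  leading term w: no divisor's leading term divides it; move ¼w to the remainder.
  leading term 1: no divisor's leading term divides it; move -49/18 to the remainder.
  remainder -43/36uw + ⅙u + ¼w - 49/18 ≠ 0; add g_3 = -43/36uw + ⅙u + ¼w - 49/18 to the basis.

S(f_1,g_3): lcm = uvw. S = -4/9uw² + 6/43uv - 4/3uw - 16/129vw - 98/43v - 20/9w.
  leading term uw²: subtract (16/43w)·g_3 from -4/9uw² + 6/43uv - 4/3uw - 16/129vw - 98/43v - 20/9w → 6/43uv - 60/43uw - 16/129vw - 4/43w² - 98/43v - 52/43w
  leading term uv: subtract (-2/43)·f_1 from 6/43uv - 60/43uw - 16/129vw - 4/43w² - 98/43v - 52/43w → -4/3uw - 16/129vw - 4/43w² + 8/43u - 96/43v - 52/43w + 40/129
  leading term uw: subtract (48/43)·g_3 from -4/3uw - 16/129vw - 4/43w² + 8/43u - 96/43v - 52/43w + 40/129 → -16/129vw - 4/43w² - 96/43v - 64/43w + 144/43
  leading term vw: subtract (4/129w)·f_2 from -16/129vw - 4/43w² - 96/43v - 64/43w + 144/43 → -96/43v - 72/43w + 144/43
  leading term v: subtract (24/43)·f_2 from -96/43v - 72/43w + 144/43 → 0
  remainder 0.

S(f_2,g_3): leading monomials are coprime, so the S-polynomial reduces to 0 (Buchberger's first criterion).
Every S-polynomial of the final basis reduces to 0, so we have a Gröbner basis.
Inter-reduce: drop elements whose leading term is divisible by another's, tail-reduce, and make monic.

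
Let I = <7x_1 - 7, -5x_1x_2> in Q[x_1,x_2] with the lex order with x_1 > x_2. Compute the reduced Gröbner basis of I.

G = {x_1 - 1, x_2}

This is the nonlinear analogue of row-reducing a linear system.

f_1 = 7x_1 - 7, LT = x_1.
f_2 = -5x_1x_2, LT = x_1x_2.

S(f_1,f_2): lcm = x_1x_2. S = -x_2.
  reduce S modulo (f_1, f_2):
  remainder -x_2 ≠ 0; add g_3 = -x_2 to the basis.

The other S-polynomials (S(f_1,g_3), S(f_2,g_3)) all reduce to 0 modulo the current basis, so we have a Gröbner basis.
Inter-reduce: drop elements whose leading term is divisible by another's, tail-reduce, and make monic.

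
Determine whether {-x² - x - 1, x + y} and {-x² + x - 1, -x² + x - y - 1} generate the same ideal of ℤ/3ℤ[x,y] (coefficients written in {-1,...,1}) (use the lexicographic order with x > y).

No, the ideals differ.

Two ideals are equal iff their reduced Gröbner bases coincide (the reduced basis is unique for a fixed ordering).
Buchberger on the first generating set:
f_1 = -x² - x - 1, LT = x².
f_2 = x + y, LT = x.

S(f_1,f_2): lcm = x². S = -xy + x + 1.
  leading term xy: subtract (-y)·f_2 from -xy + x + 1 → x + y² + 1
  leading term x: subtract (1)·f_2 from x + y² + 1 → y² - y + 1
  leading term y²: no divisor's leading term divides it; move y² to the remainder.
  leading term y: no divisor's leading term divides it; move -y to the remainder.
  leading term 1: no divisor's leading term divides it; move 1 to the remainder.
  remainder y² - y + 1 ≠ 0; add g_3 = y² - y + 1 to the basis.

The other S-polynomials (S(f_1,g_3), S(f_2,g_3)) all reduce to 0 modulo the current basis, so we have a Gröbner basis.
Inter-reduce: drop elements whose leading term is divisible by another's, tail-reduce, and make monic.
Reduced Gröbner basis: {x + y, y² - y + 1}.

Buchberger on the second generating set:
h_1 = -x² + x - 1, LT = x².
h_2 = -x² + x - y - 1, LT = x².

S(h_1,h_2): lcm = x². S = -y.
  leading term y: no divisor's leading term divides it; move -y to the remainder.
  remainder -y ≠ 0; add k_3 = -y to the basis.

The other S-polynomials (S(h_1,k_3), S(h_2,k_3)) all reduce to 0 modulo the current basis, so we have a Gröbner basis.
Inter-reduce: drop elements whose leading term is divisible by another's, tail-reduce, and make monic.
Reduced Gröbner basis: {x² - x + 1, y}.

The bases are distinct; the ideals are different.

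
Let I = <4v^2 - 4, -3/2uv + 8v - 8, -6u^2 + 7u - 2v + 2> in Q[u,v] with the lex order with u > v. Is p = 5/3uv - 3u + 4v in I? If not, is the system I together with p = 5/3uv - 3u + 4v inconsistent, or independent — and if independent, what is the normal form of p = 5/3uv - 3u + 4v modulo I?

Adjoining 5/3uv - 3u + 4v makes the ideal the whole ring: the system is inconsistent.

First compute the reduced Gröbner basis of I by Buchberger's algorithm.
f_1 = 4v^2 - 4, LT = v^2.
f_2 = -3/2uv + 8v - 8, LT = uv.
f_3 = -6u^2 + 7u - 2v + 2, LT = u^2.

S(f_1,f_2): lcm = uv^2. S = -u + 16/3v^2 - 16/3v.
  reduce S modulo (f_1, f_2, f_3):
  remainder -u - 16/3v + 16/3 ≠ 0; add h_4 = -u - 16/3v + 16/3 to the basis.

S(f_2,f_3): lcm = u^2v. S = -25/6uv + 16/3u - 1/3v^2 + 1/3v.
  reduce S modulo (f_1, f_2, f_3, h_4):
  remainder -151/3v + 151/3 ≠ 0; add h_5 = -151/3v + 151/3 to the basis.

The other S-polynomials (S(f_1,f_3), S(f_1,h_4), S(f_2,h_4), S(f_3,h_4), S(f_1,h_5), S(f_2,h_5), S(f_3,h_5), S(h_4,h_5)) all reduce to 0 modulo the current basis, so we have a Gröbner basis.
Inter-reduce: drop elements whose leading term is divisible by another's, tail-reduce, and make monic.
Reduced Gröbner basis: {u, v - 1}.
Label its elements g_1 = u, g_2 = v - 1.

Reduce p = 5/3uv - 3u + 4v modulo G:
  leading term uv: subtract (5/3v)·g_1 from 5/3uv - 3u + 4v → -3u + 4v
  leading term u: subtract (-3)·g_1 from -3u + 4v → 4v
  leading term v: subtract (4)·g_2 from 4v → 4
  leading term 1: no divisor's leading term divides it; move 4 to the remainder.
  normal form = 4.
The normal form is nonzero, so p ∉ I. Since p minus its normal form lies in I, I + (p) = I + (r) where r = 4; decide whether this ideal is the whole ring.
Here r = 4 is a nonzero constant, hence a unit: 1 ∈ I + (p), the Gröbner basis of I + (p) is {1}, and the enlarged system has no common solution — adjoining p is inconsistent.

Ideal membership is decidable via reduction modulo a Gröbner basis.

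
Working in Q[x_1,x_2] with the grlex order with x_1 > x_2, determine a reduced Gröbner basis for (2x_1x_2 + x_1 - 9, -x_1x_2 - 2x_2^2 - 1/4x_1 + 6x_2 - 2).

G = {x_1^2 - 40x_1 - 36x_2 + 126, x_1x_2 + 1/2x_1 - 9/2, x_2^2 - 1/8x_1 - 3x_2 + 13/4}

f_1 = 2x_1x_2 + x_1 - 9, LT = x_1x_2.
f_2 = -x_1x_2 - 2x_2^2 - 1/4x_1 + 6x_2 - 2, LT = x_1x_2.

S(f_1,f_2): lcm = x_1x_2. S = -2x_2^2 + 1/4x_1 + 6x_2 - 13/2.
  leading term x_2^2: no divisor's leading term divides it; move -2x_2^2 to the remainder.
  leading term x_1: no divisor's leading term divides it; move 1/4x_1 to the remainder.
  leading term x_2: no divisor's leading term divides it; move 6x_2 to the remainder.
  leading term 1: no divisor's leading term divides it; move -13/2 to the remainder.
  remainder -2x_2^2 + 1/4x_1 + 6x_2 - 13/2 ≠ 0; add g_3 = -2x_2^2 + 1/4x_1 + 6x_2 - 13/2 to the basis.

S(f_1,g_3): lcm = x_1x_2^2. S = 1/8x_1^2 + 7/2x_1x_2 - 13/4x_1 - 9/2x_2.
  leading term x_1^2: no divisor's leading term divides it; move 1/8x_1^2 to the remainder.
  leading term x_1x_2: subtract (7/4)·f_1 from 7/2x_1x_2 - 13/4x_1 - 9/2x_2 → -5x_1 - 9/2x_2 + 63/4
  leading term x_1: no divisor's leading term divides it; move -5x_1 to the remainder.
  leading term x_2: no divisor's leading term divides it; move -9/2x_2 to the remainder.
  leading term 1: no divisor's leading term divides it; move 63/4 to the remainder.
  remainder 1/8x_1^2 - 5x_1 - 9/2x_2 + 63/4 ≠ 0; add g_4 = 1/8x_1^2 - 5x_1 - 9/2x_2 + 63/4 to the basis.

The other S-polynomials (S(f_2,g_3), S(f_1,g_4), S(f_2,g_4), S(g_3,g_4)) all reduce to 0 modulo the current basis, so we have a Gröbner basis.
Inter-reduce: drop elements whose leading term is divisible by another's, tail-reduce, and make monic.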